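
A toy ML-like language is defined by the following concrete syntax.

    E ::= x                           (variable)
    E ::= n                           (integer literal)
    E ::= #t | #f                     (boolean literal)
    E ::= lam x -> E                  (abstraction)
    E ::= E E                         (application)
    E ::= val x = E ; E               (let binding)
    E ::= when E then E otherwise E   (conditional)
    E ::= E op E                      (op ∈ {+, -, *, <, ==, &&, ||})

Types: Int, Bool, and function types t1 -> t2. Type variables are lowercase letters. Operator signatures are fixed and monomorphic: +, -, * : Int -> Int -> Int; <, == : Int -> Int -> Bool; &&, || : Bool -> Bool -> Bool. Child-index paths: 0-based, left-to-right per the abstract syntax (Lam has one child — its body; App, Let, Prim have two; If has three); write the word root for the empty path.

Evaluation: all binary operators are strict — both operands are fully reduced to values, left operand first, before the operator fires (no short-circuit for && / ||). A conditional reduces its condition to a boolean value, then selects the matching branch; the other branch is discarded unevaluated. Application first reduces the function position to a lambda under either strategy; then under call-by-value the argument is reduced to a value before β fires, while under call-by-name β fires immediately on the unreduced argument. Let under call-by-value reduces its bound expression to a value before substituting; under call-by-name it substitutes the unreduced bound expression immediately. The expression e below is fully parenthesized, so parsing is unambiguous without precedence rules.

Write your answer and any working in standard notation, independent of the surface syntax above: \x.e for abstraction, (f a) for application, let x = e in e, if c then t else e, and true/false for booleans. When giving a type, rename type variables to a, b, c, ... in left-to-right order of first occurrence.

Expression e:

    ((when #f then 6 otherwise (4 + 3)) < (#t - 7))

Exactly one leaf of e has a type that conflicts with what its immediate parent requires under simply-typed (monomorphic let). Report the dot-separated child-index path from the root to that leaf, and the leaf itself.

Working:
  unify Bool ~ Bool
  unify Int ~ Int
  unify Int ~ Int
  unify Int ~ Int
  unify Int ~ Int
  unify Bool ~ Int
  FAIL: mismatch Bool ~ Int

Answer: 1.0 : true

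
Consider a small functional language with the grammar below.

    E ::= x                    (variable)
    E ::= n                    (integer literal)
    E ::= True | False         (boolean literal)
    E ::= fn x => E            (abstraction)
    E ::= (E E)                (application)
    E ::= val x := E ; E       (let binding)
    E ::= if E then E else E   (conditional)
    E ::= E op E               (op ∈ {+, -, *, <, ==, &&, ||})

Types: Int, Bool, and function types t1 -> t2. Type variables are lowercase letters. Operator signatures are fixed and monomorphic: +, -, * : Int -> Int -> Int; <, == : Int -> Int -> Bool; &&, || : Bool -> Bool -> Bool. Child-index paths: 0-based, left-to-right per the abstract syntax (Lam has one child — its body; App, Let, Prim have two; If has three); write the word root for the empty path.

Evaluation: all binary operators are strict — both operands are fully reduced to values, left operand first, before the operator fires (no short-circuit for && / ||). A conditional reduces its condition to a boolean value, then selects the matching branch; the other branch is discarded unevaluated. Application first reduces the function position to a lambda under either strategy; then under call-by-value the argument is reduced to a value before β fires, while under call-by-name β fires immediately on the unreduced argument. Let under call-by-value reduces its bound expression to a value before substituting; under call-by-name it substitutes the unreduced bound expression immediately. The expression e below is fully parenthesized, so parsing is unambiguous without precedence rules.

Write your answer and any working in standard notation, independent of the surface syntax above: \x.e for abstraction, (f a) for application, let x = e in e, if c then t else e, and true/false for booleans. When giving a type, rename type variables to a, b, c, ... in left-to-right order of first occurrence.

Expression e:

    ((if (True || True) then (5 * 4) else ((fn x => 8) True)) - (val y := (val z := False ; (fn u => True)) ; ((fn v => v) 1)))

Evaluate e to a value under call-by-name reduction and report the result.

Trace:
step 0: ((if (true || true) then (5 * 4) else ((\x.8) true)) - (let y = (let z = false in (\u.true)) in ((\v.v) 1)))
step 1: [delta@0.0] ((if true then (5 * 4) else ((\x.8) true)) - (let y = (let z = false in (\u.true)) in ((\v.v) 1)))
step 2: [if@0] ((5 * 4) - (let y = (let z = false in (\u.true)) in ((\v.v) 1)))
step 3: [delta@0] (20 - (let y = (let z = false in (\u.true)) in ((\v.v) 1)))
step 4: [let@1] (20 - ((\v.v) 1))
step 5: [beta@1] (20 - 1)
step 6: [delta@root] 19

Answer: 19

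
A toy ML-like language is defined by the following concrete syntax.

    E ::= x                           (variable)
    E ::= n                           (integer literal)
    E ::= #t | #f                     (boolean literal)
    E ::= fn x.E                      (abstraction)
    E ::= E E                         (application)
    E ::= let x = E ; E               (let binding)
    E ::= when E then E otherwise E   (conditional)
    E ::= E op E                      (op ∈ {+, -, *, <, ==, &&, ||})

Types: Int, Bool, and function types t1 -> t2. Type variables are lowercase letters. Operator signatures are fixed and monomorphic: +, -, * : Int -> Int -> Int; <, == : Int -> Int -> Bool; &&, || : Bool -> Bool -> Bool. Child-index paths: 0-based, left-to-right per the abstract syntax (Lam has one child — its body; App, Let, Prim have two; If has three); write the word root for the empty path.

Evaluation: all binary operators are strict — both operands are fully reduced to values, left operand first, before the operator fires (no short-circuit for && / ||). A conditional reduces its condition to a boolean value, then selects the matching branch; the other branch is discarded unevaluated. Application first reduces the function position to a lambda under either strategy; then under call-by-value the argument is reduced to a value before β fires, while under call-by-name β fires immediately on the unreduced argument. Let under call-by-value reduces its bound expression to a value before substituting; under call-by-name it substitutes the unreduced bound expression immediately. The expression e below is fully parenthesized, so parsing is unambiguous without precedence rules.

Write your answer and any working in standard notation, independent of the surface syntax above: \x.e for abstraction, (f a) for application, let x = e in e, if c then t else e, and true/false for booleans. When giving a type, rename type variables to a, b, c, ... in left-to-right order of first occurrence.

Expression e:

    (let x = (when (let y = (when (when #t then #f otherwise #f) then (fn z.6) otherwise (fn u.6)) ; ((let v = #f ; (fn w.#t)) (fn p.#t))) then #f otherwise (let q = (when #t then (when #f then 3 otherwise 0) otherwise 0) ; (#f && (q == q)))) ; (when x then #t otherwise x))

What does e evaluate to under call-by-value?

Answer: false

Trace:
step 0: (let x = (if (let y = (if (if true then false else false) then (\z.6) else (\u.6)) in ((let v = false in (\w.true)) (\p.true))) then false else (let q = (if true then (if false then 3 else 0) else 0) in (false && (q == q)))) in (if x then true else x))
step 1: [if@0.0.0.0] (let x = (if (let y = (if false then (\z.6) else (\u.6)) in ((let v = false in (\w.true)) (\p.true))) then false else (let q = (if true then (if false then 3 else 0) else 0) in (false && (q == q)))) in (if x then true else x))
step 2: [if@0.0.0] (let x = (if (let y = (\u.6) in ((let v = false in (\w.true)) (\p.true))) then false else (let q = (if true then (if false then 3 else 0) else 0) in (false && (q == q)))) in (if x then true else x))
step 3: [let@0.0] (let x = (if ((let v = false in (\w.true)) (\p.true)) then false else (let q = (if true then (if false then 3 else 0) else 0) in (false && (q == q)))) in (if x then true else x))
step 4: [let@0.0.0] (let x = (if ((\w.true) (\p.true)) then false else (let q = (if true then (if false then 3 else 0) else 0) in (false && (q == q)))) in (if x then true else x))
step 5: [beta@0.0] (let x = (if true then false else (let q = (if true then (if false then 3 else 0) else 0) in (false && (q == q)))) in (if x then true else x))
step 6: [if@0] (let x = false in (if x then true else x))
step 7: [let@root] (if false then true else false)
step 8: [if@root] false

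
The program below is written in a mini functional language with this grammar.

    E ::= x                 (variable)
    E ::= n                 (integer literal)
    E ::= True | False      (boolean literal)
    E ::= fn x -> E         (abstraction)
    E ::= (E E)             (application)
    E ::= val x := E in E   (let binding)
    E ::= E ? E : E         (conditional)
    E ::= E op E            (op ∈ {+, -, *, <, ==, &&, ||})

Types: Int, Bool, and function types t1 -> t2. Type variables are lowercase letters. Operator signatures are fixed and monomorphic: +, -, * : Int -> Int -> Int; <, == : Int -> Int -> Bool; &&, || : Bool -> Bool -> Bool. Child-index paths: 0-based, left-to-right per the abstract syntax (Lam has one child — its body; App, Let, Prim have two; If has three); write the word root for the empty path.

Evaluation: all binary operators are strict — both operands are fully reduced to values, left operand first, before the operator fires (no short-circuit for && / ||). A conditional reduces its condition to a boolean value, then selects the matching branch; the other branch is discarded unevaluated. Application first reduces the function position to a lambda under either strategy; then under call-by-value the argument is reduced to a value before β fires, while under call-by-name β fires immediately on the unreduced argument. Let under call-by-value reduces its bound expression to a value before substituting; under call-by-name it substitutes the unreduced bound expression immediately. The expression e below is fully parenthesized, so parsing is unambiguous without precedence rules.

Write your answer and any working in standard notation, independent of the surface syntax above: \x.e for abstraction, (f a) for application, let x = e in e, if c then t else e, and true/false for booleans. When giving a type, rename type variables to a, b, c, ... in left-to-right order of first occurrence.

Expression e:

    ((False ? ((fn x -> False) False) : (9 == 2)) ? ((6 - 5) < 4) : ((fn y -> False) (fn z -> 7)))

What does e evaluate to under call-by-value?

Trace:
step 0: (if (if false then ((\x.false) false) else (9 == 2)) then ((6 - 5) < 4) else ((\y.false) (\z.7)))
step 1: [if@0] (if (9 == 2) then ((6 - 5) < 4) else ((\y.false) (\z.7)))
step 2: [delta@0] (if false then ((6 - 5) < 4) else ((\y.false) (\z.7)))
step 3: [if@root] ((\y.false) (\z.7))
step 4: [beta@root] false

Answer: false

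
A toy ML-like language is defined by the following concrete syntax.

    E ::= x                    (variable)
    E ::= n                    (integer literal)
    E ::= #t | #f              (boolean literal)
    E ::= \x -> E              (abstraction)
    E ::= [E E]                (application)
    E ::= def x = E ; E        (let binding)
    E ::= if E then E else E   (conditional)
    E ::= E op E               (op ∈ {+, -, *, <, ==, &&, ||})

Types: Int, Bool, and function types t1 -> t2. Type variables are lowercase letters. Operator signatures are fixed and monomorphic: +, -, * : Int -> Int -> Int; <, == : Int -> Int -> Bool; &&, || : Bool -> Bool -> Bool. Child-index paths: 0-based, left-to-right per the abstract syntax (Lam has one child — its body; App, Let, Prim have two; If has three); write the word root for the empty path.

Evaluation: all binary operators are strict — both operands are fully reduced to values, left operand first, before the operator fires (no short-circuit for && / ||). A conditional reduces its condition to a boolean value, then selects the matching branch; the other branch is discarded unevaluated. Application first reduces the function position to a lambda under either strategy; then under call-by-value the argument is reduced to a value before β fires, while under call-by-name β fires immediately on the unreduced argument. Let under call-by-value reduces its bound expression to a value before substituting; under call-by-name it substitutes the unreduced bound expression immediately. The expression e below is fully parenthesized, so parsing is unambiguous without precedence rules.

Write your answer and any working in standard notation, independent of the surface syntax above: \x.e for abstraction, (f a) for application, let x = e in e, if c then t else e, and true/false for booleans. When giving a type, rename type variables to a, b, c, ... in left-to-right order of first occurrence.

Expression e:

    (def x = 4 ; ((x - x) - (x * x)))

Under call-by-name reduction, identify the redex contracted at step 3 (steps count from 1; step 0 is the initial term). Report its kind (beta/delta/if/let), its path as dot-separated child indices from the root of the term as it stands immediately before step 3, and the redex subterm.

Answer: delta at 1 : (4 * 4)

Trace:
step 0: (let x = 4 in ((x - x) - (x * x)))
step 1: [let@root] ((4 - 4) - (4 * 4))
step 2: [delta@0] (0 - (4 * 4))
step 3: [delta@1] (0 - 16)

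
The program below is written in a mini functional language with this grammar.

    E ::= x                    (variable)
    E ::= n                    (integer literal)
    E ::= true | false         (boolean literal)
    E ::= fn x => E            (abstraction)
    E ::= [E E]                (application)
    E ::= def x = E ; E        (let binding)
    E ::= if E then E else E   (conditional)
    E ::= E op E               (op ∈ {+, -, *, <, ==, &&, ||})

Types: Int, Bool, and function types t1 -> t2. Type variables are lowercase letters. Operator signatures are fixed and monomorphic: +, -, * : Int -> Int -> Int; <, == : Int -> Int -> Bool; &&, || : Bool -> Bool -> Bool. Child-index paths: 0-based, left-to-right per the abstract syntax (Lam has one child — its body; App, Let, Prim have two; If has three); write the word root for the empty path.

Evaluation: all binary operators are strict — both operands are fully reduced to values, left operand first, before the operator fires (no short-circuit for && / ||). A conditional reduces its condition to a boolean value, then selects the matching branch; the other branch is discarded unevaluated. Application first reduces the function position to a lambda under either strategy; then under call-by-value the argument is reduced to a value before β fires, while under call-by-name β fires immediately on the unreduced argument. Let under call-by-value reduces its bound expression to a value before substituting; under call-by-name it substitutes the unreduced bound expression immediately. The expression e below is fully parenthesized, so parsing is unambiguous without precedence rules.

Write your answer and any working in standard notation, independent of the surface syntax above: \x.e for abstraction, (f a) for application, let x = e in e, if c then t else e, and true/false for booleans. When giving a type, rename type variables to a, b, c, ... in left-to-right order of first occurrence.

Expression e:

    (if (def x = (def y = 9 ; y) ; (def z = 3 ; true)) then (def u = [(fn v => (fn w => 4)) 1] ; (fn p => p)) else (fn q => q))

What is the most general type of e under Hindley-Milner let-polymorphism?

Derivation:
let y : Int
y : Int
let x : Int
let z : Int
  unify Bool ~ Bool
\w._ : b -> Int
\v._ : a -> b -> Int
  unify a -> b -> Int ~ Int -> c
  unify a ~ Int
  unify b -> Int ~ c
_ _ : b -> Int
let u : forall. b -> Int
p : d
\p._ : d -> d
q : e
\q._ : e -> e
  unify d -> d ~ e -> e
  unify d ~ e
  unify e ~ e

Answer: a -> a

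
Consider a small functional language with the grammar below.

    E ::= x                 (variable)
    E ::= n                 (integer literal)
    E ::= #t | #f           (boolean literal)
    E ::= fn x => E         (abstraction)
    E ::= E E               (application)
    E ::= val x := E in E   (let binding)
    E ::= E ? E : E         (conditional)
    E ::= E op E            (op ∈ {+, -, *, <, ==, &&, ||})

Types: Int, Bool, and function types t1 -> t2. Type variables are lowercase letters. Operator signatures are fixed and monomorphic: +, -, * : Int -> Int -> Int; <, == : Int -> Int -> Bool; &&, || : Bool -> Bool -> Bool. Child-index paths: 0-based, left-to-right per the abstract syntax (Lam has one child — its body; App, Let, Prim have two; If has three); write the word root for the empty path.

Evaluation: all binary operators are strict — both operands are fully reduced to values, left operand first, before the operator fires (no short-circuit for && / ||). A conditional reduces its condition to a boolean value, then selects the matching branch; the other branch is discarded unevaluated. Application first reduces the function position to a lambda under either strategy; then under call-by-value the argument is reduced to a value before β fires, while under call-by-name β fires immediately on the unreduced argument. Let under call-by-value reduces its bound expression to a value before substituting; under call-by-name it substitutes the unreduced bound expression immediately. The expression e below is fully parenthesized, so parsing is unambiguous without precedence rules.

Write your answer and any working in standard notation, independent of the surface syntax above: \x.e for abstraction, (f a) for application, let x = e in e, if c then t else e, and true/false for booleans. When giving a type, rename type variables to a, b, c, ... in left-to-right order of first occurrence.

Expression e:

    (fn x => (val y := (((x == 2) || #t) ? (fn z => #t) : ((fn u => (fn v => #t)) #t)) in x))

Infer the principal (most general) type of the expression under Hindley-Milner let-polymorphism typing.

Answer: Int -> Int

Derivation:
x : a
  unify a ~ Int
  unify Int ~ Int
  unify Bool ~ Bool
  unify Bool ~ Bool
  unify Bool ~ Bool
\z._ : b -> Bool
\v._ : d -> Bool
\u._ : c -> d -> Bool
  unify c -> d -> Bool ~ Bool -> e
  unify c ~ Bool
  unify d -> Bool ~ e
_ _ : d -> Bool
  unify b -> Bool ~ d -> Bool
  unify b ~ d
  unify Bool ~ Bool
let y : forall. d -> Bool
x : Int
\x._ : Int -> Int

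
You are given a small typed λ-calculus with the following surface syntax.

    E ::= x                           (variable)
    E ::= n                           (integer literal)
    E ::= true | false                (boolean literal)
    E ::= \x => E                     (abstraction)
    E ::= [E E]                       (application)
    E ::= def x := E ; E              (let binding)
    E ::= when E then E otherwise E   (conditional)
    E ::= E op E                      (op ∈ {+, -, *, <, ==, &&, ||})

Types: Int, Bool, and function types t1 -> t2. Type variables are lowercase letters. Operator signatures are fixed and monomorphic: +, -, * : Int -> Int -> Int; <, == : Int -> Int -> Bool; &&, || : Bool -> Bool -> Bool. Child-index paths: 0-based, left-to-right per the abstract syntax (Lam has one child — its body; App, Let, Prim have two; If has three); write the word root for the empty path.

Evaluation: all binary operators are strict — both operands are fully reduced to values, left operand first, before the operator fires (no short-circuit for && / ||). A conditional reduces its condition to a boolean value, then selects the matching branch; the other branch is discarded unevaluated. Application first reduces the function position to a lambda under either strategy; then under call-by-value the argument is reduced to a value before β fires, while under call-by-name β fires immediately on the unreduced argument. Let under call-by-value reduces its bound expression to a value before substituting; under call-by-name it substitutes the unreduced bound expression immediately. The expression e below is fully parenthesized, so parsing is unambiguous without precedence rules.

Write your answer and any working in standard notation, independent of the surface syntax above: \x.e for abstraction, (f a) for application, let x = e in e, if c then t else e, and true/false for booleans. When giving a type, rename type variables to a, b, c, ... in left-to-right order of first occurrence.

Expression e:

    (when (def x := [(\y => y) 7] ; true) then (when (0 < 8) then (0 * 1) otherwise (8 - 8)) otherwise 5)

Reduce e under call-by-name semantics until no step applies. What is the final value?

Working:
step 0: (if (let x = ((\y.y) 7) in true) then (if (0 < 8) then (0 * 1) else (8 - 8)) else 5)
step 1: [let@0] (if true then (if (0 < 8) then (0 * 1) else (8 - 8)) else 5)
step 2: [if@root] (if (0 < 8) then (0 * 1) else (8 - 8))
step 3: [delta@0] (if true then (0 * 1) else (8 - 8))
step 4: [if@root] (0 * 1)
step 5: [delta@root] 0

Answer: 0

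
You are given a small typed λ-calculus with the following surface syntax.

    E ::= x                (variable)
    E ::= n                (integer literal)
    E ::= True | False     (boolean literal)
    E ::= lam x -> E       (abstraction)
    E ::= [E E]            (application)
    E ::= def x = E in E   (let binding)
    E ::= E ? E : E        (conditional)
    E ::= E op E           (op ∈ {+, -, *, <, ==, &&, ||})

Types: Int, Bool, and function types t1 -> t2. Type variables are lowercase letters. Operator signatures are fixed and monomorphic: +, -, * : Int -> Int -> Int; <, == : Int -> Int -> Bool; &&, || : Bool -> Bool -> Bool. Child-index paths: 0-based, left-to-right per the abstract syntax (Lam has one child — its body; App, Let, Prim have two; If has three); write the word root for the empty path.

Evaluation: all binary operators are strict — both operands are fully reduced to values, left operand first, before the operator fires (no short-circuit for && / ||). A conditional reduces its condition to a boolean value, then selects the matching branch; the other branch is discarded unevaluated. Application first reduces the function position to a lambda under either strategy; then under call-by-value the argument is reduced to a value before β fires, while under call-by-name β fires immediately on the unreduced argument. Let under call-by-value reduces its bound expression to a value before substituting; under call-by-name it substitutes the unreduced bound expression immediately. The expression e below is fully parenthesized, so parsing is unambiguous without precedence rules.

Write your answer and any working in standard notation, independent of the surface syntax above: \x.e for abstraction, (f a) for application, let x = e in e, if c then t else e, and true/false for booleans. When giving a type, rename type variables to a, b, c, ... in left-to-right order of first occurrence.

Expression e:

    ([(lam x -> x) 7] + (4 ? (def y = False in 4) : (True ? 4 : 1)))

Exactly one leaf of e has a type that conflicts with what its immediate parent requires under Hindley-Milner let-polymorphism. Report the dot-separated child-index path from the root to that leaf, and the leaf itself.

Trace:
x : a
\x._ : a -> a
  unify a -> a ~ Int -> b
  unify a ~ Int
  unify Int ~ b
_ _ : Int
  unify Int ~ Int
  unify Int ~ Bool
  FAIL: mismatch Int ~ Bool

Answer: 1.0 : 4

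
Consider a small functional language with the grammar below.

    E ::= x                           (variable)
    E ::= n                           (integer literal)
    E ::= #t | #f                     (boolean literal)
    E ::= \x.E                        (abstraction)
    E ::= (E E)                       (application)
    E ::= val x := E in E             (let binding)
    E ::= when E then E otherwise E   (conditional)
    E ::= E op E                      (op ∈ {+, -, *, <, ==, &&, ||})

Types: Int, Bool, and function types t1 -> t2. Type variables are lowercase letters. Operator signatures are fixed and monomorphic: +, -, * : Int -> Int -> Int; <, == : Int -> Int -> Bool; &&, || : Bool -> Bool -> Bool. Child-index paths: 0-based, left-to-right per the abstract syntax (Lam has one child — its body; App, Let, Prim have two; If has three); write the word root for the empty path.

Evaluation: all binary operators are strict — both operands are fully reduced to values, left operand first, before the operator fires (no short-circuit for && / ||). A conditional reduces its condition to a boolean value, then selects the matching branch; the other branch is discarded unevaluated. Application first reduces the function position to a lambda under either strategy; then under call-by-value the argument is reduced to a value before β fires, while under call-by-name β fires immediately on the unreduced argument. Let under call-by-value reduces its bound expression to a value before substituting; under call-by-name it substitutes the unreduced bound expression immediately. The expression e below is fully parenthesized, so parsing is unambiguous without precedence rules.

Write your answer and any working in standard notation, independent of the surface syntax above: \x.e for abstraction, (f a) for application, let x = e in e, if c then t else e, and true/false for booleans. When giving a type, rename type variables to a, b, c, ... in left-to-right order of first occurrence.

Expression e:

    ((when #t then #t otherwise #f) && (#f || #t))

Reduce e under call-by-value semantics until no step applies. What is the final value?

Answer: true

Trace:
step 0: ((if true then true else false) && (false || true))
step 1: [if@0] (true && (false || true))
step 2: [delta@1] (true && true)
step 3: [delta@root] true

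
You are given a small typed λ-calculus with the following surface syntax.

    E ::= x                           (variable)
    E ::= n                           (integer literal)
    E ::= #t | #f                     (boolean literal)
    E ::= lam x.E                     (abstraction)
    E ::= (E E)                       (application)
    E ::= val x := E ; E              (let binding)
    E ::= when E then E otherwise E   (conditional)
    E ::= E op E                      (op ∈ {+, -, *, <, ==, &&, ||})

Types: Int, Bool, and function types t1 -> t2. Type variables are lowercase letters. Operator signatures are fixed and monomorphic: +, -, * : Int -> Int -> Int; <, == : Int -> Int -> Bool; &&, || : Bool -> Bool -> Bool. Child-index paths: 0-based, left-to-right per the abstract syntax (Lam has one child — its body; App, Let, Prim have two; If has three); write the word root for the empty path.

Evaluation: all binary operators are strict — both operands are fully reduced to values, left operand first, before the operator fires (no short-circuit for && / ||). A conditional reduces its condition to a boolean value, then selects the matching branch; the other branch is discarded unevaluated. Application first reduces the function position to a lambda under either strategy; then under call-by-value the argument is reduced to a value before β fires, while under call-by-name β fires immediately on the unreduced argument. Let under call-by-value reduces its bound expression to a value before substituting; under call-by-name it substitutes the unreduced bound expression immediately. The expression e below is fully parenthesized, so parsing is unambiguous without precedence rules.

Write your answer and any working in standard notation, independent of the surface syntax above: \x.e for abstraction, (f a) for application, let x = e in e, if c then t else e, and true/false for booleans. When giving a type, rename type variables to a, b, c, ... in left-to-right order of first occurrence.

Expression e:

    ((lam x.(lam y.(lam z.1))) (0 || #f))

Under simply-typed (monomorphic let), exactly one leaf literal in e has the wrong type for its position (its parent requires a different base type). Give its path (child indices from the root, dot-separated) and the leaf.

Derivation:
\z._ : c -> Int
\y._ : b -> c -> Int
\x._ : a -> b -> c -> Int
  unify Int ~ Bool
  FAIL: mismatch Int ~ Bool

Answer: 1.0 : 0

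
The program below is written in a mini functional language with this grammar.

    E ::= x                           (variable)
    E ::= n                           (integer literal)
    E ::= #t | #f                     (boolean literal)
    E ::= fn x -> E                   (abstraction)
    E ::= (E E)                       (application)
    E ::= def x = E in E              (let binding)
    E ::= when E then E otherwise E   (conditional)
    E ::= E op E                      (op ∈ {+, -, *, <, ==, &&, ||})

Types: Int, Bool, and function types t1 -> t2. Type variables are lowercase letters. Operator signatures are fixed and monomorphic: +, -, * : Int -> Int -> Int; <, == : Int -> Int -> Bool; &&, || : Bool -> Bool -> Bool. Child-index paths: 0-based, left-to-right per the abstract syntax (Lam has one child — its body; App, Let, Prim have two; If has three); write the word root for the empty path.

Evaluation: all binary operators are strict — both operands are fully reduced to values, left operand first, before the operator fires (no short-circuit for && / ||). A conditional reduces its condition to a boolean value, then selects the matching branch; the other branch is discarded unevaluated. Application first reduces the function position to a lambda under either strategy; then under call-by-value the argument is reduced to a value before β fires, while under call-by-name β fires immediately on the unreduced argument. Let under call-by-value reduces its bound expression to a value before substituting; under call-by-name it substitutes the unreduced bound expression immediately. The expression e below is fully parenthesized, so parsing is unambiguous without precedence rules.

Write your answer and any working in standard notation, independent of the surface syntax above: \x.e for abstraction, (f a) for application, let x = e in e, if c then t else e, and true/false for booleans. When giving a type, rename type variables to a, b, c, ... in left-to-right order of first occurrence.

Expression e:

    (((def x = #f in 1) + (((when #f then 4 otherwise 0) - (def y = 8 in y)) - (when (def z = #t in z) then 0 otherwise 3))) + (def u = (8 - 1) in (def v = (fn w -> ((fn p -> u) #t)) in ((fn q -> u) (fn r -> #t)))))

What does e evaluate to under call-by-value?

Answer: 0

Derivation:
step 0: (((let x = false in 1) + (((if false then 4 else 0) - (let y = 8 in y)) - (if (let z = true in z) then 0 else 3))) + (let u = (8 - 1) in (let v = (\w.((\p.u) true)) in ((\q.u) (\r.true)))))
step 1: [let@0.0] ((1 + (((if false then 4 else 0) - (let y = 8 in y)) - (if (let z = true in z) then 0 else 3))) + (let u = (8 - 1) in (let v = (\w.((\p.u) true)) in ((\q.u) (\r.true)))))
step 2: [if@0.1.0.0] ((1 + ((0 - (let y = 8 in y)) - (if (let z = true in z) then 0 else 3))) + (let u = (8 - 1) in (let v = (\w.((\p.u) true)) in ((\q.u) (\r.true)))))
step 3: [let@0.1.0.1] ((1 + ((0 - 8) - (if (let z = true in z) then 0 else 3))) + (let u = (8 - 1) in (let v = (\w.((\p.u) true)) in ((\q.u) (\r.true)))))
step 4: [delta@0.1.0] ((1 + (-8 - (if (let z = true in z) then 0 else 3))) + (let u = (8 - 1) in (let v = (\w.((\p.u) true)) in ((\q.u) (\r.true)))))
step 5: [let@0.1.1.0] ((1 + (-8 - (if true then 0 else 3))) + (let u = (8 - 1) in (let v = (\w.((\p.u) true)) in ((\q.u) (\r.true)))))
step 6: [if@0.1.1] ((1 + (-8 - 0)) + (let u = (8 - 1) in (let v = (\w.((\p.u) true)) in ((\q.u) (\r.true)))))
step 7: [delta@0.1] ((1 + -8) + (let u = (8 - 1) in (let v = (\w.((\p.u) true)) in ((\q.u) (\r.true)))))
step 8: [delta@0] (-7 + (let u = (8 - 1) in (let v = (\w.((\p.u) true)) in ((\q.u) (\r.true)))))
step 9: [delta@1.0] (-7 + (let u = 7 in (let v = (\w.((\p.u) true)) in ((\q.u) (\r.true)))))
step 10: [let@1] (-7 + (let v = (\w.((\p.7) true)) in ((\q.7) (\r.true))))
step 11: [let@1] (-7 + ((\q.7) (\r.true)))
step 12: [beta@1] (-7 + 7)
step 13: [delta@root] 0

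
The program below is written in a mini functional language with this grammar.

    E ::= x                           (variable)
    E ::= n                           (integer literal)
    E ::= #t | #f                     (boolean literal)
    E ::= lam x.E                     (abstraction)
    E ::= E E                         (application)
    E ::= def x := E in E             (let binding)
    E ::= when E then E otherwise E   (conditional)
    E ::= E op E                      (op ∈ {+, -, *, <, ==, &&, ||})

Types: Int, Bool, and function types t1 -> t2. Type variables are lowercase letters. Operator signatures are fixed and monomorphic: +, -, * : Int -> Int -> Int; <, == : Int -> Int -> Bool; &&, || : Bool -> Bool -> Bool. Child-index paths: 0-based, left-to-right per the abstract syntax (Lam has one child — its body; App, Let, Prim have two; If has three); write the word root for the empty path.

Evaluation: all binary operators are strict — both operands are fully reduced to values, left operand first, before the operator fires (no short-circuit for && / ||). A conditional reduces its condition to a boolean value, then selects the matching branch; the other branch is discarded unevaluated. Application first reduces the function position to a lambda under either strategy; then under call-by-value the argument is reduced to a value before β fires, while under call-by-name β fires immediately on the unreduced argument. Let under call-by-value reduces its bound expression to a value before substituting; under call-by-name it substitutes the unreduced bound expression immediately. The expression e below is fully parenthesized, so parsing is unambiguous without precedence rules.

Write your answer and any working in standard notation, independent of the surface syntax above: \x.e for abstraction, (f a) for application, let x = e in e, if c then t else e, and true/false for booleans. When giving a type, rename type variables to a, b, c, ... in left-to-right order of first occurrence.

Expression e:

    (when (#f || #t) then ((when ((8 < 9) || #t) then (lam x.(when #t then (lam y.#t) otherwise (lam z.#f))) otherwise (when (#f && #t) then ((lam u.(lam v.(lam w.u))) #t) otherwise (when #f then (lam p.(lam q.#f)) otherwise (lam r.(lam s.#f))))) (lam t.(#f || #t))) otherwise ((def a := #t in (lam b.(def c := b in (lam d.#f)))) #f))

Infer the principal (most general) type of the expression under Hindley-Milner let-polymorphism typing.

Working:
  unify Bool ~ Bool
  unify Bool ~ Bool
  unify Bool ~ Bool
  unify Int ~ Int
  unify Int ~ Int
  unify Bool ~ Bool
  unify Bool ~ Bool
  unify Bool ~ Bool
  unify Bool ~ Bool
\y._ : b -> Bool
\z._ : c -> Bool
  unify b -> Bool ~ c -> Bool
  unify b ~ c
  unify Bool ~ Bool
\x._ : a -> c -> Bool
  unify Bool ~ Bool
  unify Bool ~ Bool
  unify Bool ~ Bool
u : d
\w._ : f -> d
\v._ : e -> f -> d
\u._ : d -> e -> f -> d
  unify d -> e -> f -> d ~ Bool -> g
  unify d ~ Bool
  unify e -> f -> Bool ~ g
_ _ : e -> f -> Bool
  unify Bool ~ Bool
\q._ : i -> Bool
\p._ : h -> i -> Bool
\s._ : k -> Bool
\r._ : j -> k -> Bool
  unify h -> i -> Bool ~ j -> k -> Bool
  unify h ~ j
  unify i -> Bool ~ k -> Bool
  unify i ~ k
  unify Bool ~ Bool
  unify e -> f -> Bool ~ j -> k -> Bool
  unify e ~ j
  unify f -> Bool ~ k -> Bool
  unify f ~ k
  unify Bool ~ Bool
  unify a -> c -> Bool ~ j -> k -> Bool
  unify a ~ j
  unify c -> Bool ~ k -> Bool
  unify c ~ k
  unify Bool ~ Bool
  unify Bool ~ Bool
  unify Bool ~ Bool
\t._ : l -> Bool
  unify j -> k -> Bool ~ (l -> Bool) -> m
  unify j ~ l -> Bool
  unify k -> Bool ~ m
_ _ : k -> Bool
let a : Bool
b : n
let c : n
\d._ : o -> Bool
\b._ : n -> o -> Bool
  unify n -> o -> Bool ~ Bool -> p
  unify n ~ Bool
  unify o -> Bool ~ p
_ _ : o -> Bool
  unify k -> Bool ~ o -> Bool
  unify k ~ o
  unify Bool ~ Bool

Answer: a -> Bool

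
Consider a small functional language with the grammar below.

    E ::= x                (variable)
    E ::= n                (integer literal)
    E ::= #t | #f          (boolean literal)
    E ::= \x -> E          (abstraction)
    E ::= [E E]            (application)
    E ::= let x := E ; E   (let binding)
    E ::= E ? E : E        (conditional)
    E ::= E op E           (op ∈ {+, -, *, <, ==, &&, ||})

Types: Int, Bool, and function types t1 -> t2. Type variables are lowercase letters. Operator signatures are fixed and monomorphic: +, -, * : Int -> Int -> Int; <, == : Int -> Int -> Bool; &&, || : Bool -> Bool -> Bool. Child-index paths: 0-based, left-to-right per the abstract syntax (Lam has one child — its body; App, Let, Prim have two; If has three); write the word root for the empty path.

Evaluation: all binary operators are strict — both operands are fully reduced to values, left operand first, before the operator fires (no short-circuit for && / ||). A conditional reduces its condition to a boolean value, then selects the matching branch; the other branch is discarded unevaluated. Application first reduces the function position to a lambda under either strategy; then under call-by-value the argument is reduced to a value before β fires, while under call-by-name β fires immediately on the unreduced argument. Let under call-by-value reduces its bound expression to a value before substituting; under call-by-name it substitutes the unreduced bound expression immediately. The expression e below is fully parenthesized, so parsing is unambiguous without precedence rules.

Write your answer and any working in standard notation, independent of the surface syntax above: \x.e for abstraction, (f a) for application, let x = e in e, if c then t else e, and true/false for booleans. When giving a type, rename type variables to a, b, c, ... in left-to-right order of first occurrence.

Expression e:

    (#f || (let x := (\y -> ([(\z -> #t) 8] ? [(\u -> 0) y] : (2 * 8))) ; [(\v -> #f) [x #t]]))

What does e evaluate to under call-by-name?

Working:
step 0: (false || (let x = (\y.(if ((\z.true) 8) then ((\u.0) y) else (2 * 8))) in ((\v.false) (x true))))
step 1: [let@1] (false || ((\v.false) ((\y.(if ((\z.true) 8) then ((\u.0) y) else (2 * 8))) true)))
step 2: [beta@1] (false || false)
step 3: [delta@root] false

Answer: false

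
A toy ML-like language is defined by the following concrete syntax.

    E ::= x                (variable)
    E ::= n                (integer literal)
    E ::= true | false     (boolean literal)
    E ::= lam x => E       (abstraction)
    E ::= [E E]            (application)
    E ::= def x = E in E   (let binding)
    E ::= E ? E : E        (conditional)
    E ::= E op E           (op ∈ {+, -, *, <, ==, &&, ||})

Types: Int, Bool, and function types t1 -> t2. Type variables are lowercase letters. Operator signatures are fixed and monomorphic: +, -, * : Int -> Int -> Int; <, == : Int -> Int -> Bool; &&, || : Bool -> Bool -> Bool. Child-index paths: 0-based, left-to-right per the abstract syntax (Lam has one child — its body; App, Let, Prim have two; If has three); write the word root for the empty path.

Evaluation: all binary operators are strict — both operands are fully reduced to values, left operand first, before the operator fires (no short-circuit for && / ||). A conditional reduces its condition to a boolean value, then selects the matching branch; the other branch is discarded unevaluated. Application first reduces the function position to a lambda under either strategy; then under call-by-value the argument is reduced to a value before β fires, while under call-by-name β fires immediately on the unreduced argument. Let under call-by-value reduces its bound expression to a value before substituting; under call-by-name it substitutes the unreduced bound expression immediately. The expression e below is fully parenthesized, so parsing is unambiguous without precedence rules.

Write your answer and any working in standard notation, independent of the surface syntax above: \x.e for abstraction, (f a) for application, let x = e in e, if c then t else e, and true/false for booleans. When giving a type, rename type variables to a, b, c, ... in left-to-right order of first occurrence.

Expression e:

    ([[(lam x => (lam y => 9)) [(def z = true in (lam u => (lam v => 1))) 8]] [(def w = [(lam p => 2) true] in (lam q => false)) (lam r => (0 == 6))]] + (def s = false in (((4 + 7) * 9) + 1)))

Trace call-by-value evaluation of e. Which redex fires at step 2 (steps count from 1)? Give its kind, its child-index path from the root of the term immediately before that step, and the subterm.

Answer: beta at 0.0.1 : ((\u.(\v.1)) 8)

Derivation:
step 0: ((((\x.(\y.9)) ((let z = true in (\u.(\v.1))) 8)) ((let w = ((\p.2) true) in (\q.false)) (\r.(0 == 6)))) + (let s = false in (((4 + 7) * 9) + 1)))
step 1: [let@0.0.1.0] ((((\x.(\y.9)) ((\u.(\v.1)) 8)) ((let w = ((\p.2) true) in (\q.false)) (\r.(0 == 6)))) + (let s = false in (((4 + 7) * 9) + 1)))
step 2: [beta@0.0.1] ((((\x.(\y.9)) (\v.1)) ((let w = ((\p.2) true) in (\q.false)) (\r.(0 == 6)))) + (let s = false in (((4 + 7) * 9) + 1)))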